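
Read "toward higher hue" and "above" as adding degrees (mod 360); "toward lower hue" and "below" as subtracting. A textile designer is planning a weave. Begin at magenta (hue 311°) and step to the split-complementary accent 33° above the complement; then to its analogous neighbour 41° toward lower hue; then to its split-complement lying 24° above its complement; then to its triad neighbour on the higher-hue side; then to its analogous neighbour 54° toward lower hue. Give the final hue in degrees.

33°

+213° (split-comp 33° ↑): 311 + 213 = 524 → 524 − 360 = 164°
−41° (analog 41° ↓): 164 − 41 = 123°
+204° (split-comp 24° ↑): 123 + 204 = 327°
+120° (triadic ↑): 327 + 120 = 447 → 447 − 360 = 87°
−54° (analog 54° ↓): 87 − 54 = 33°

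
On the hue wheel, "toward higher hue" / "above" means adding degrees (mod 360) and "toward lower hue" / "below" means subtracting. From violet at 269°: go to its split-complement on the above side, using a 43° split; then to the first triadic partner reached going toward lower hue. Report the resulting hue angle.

+223° (split-comp 43° ↑): 269 + 223 = 492 → 492 − 360 = 132°
−120° (triadic ↓): 132 − 120 = 12°

12°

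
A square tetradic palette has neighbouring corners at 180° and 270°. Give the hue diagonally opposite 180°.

0°

A square tetradic scheme places four hues 90° apart; opposite corners are 180° apart.
180 + 180 = 360 → 360 − 360 = 0°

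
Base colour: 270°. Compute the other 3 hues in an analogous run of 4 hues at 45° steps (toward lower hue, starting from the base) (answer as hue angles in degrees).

225°, 180°, and 135°

270 − 45 = 225°
270 − 90 = 180°
270 − 135 = 135°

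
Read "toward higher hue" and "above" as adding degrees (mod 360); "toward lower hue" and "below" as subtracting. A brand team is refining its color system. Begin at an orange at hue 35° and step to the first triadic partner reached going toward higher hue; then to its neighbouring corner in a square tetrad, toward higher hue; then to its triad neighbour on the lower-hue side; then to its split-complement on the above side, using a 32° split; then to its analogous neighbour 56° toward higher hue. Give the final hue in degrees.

33°

triadic ↑ +120°: 35 + 120 = 155°
square ↑ +90°: 155 + 90 = 245°
triadic ↓ −120°: 245 − 120 = 125°
split-comp 32° ↑ +212°: 125 + 212 = 337°
analog 56° ↑ +56°: 337 + 56 = 393 → 393 − 360 = 33°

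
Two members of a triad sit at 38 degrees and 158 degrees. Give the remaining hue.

278°

A triad spaces three hues 120° apart.
The full set is {38°, 158°, 278°}.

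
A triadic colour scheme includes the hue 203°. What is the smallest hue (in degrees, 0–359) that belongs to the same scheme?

83°

A triad places three hues 120° apart.
The full set through 203° is {83°, 203°, 323°}.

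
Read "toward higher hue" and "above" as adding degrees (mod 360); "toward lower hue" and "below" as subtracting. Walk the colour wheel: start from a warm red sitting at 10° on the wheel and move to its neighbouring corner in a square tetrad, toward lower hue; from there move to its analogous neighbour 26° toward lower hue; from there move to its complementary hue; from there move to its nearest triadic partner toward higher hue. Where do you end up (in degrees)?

194°

square ↓ −90°: 10 − 90 = -80 → -80 + 360 = 280°
analog 26° ↓ −26°: 280 − 26 = 254°
complement +180°: 254 + 180 = 434 → 434 − 360 = 74°
triadic ↑ +120°: 74 + 120 = 194°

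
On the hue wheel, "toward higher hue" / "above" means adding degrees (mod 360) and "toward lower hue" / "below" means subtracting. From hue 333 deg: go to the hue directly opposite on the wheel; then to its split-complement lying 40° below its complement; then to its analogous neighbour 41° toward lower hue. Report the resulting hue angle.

complement +180°: 333 + 180 = 513 → 513 − 360 = 153°
split-comp 40° ↓ +140°: 153 + 140 = 293°
analog 41° ↓ −41°: 293 − 41 = 252°

252°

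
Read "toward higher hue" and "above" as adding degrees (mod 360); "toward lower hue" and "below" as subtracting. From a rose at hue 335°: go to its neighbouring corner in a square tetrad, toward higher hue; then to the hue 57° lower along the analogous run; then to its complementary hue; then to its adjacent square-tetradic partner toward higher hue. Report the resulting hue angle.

335 + 90 = 425 → 425 − 360 = 65°   (square ↑)
65 − 57 = 8°   (analog 57° ↓)
8 + 180 = 188°   (complement)
188 + 90 = 278°   (square ↑)

278°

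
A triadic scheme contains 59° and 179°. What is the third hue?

299°

A triad spaces three hues 120° apart.
The full set is {59°, 179°, 299°}.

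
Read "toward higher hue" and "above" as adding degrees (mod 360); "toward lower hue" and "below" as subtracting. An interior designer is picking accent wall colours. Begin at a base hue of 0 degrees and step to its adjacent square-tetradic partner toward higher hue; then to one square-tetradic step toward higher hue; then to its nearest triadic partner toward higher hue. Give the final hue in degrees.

square ↑ +90°: 0 + 90 = 90°
square ↑ +90°: 90 + 90 = 180°
triadic ↑ +120°: 180 + 120 = 300°

300°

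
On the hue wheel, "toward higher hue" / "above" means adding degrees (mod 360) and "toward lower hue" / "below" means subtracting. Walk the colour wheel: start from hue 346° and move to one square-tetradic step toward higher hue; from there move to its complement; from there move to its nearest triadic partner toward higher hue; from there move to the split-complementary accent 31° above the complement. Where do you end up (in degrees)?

227°

square ↑ +90°: 346 + 90 = 436 → 436 − 360 = 76°
complement +180°: 76 + 180 = 256°
triadic ↑ +120°: 256 + 120 = 376 → 376 − 360 = 16°
split-comp 31° ↑ +211°: 16 + 211 = 227°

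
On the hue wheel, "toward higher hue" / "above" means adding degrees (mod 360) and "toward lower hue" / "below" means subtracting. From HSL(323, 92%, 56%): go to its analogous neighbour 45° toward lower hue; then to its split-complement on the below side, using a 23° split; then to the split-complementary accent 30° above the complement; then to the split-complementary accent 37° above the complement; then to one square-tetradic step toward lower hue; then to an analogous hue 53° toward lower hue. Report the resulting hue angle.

359°

323 − 45 = 278°   (analog 45° ↓)
278 + 157 = 435 → 435 − 360 = 75°   (split-comp 23° ↓)
75 + 210 = 285°   (split-comp 30° ↑)
285 + 217 = 502 → 502 − 360 = 142°   (split-comp 37° ↑)
142 − 90 = 52°   (square ↓)
52 − 53 = -1 → -1 + 360 = 359°   (analog 53° ↓)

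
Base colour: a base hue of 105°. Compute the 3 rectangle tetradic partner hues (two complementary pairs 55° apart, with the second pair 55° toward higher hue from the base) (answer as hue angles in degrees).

A rectangular tetradic uses two complementary pairs 55° apart: offsets 0°, 55°, 180°, 235°.
105 + 55 = 160°
105 + 180 = 285°
105 + 235 = 340°

160°, 285° and 340°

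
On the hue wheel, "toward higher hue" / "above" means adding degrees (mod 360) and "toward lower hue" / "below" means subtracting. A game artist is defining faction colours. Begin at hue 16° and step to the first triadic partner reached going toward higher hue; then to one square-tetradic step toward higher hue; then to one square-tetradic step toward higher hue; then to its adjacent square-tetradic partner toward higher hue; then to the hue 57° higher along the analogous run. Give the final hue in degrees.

103°

triadic ↑ +120°: 16 + 120 = 136°
square ↑ +90°: 136 + 90 = 226°
square ↑ +90°: 226 + 90 = 316°
square ↑ +90°: 316 + 90 = 406 → 406 − 360 = 46°
analog 57° ↑ +57°: 46 + 57 = 103°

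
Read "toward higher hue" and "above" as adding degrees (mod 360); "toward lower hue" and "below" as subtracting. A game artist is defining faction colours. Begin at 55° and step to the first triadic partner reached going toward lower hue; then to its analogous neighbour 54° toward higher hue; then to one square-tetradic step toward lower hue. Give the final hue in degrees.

−120° (triadic ↓): 55 − 120 = -65 → -65 + 360 = 295°
+54° (analog 54° ↑): 295 + 54 = 349°
−90° (square ↓): 349 − 90 = 259°

259°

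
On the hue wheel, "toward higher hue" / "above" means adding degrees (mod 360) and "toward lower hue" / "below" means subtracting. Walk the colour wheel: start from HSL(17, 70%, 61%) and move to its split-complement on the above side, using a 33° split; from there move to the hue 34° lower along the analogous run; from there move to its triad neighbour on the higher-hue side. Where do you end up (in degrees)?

+213° (split-comp 33° ↑): 17 + 213 = 230°
−34° (analog 34° ↓): 230 − 34 = 196°
+120° (triadic ↑): 196 + 120 = 316°

316°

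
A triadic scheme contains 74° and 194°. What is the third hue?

A triad spaces three hues 120° apart.
The full set is {74°, 194°, 314°}.

314°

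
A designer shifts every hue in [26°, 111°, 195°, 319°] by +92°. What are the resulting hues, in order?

26 + 92 = 118°
111 + 92 = 203°
195 + 92 = 287°
319 + 92 = 411 → 411 − 360 = 51°

118°, 203°, 287°, 51°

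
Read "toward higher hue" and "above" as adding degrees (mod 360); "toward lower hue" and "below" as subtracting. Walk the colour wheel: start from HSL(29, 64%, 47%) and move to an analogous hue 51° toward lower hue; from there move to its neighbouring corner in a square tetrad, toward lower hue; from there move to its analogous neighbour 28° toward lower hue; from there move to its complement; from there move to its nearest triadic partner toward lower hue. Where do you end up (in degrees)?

29 − 51 = -22 → -22 + 360 = 338°   (analog 51° ↓)
338 − 90 = 248°   (square ↓)
248 − 28 = 220°   (analog 28° ↓)
220 + 180 = 400 → 400 − 360 = 40°   (complement)
40 − 120 = -80 → -80 + 360 = 280°   (triadic ↓)

280°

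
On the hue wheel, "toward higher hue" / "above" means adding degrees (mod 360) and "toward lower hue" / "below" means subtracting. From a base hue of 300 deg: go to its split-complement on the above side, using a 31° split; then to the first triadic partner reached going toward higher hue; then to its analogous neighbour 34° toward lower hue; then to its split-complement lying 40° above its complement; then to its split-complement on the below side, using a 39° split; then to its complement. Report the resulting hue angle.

split-comp 31° ↑ +211°: 300 + 211 = 511 → 511 − 360 = 151°
triadic ↑ +120°: 151 + 120 = 271°
analog 34° ↓ −34°: 271 − 34 = 237°
split-comp 40° ↑ +220°: 237 + 220 = 457 → 457 − 360 = 97°
split-comp 39° ↓ +141°: 97 + 141 = 238°
complement +180°: 238 + 180 = 418 → 418 − 360 = 58°

58°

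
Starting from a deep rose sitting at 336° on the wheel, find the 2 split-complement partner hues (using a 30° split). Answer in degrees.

126° and 186°

Split-complementary hues sit 30° either side of the complement.
Complement of 336°: 336 + 180 = 516 → 516 − 360 = 156°
156 − 30 = 126°
156 + 30 = 186°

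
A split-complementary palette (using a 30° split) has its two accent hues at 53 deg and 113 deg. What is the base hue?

263°

The accents sit 30° either side of the complement, so the complement is their short-arc midpoint on the wheel.
Short-arc midpoint of 53° and 113°: 83°.
Base is 180° from the complement: 83 − 180 = -97 → -97 + 360 = 263°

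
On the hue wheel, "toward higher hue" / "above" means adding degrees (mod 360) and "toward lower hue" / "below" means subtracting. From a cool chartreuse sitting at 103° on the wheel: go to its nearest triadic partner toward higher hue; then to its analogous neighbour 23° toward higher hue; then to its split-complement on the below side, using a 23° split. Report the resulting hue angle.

43°

triadic ↑ +120°: 103 + 120 = 223°
analog 23° ↑ +23°: 223 + 23 = 246°
split-comp 23° ↓ +157°: 246 + 157 = 403 → 403 − 360 = 43°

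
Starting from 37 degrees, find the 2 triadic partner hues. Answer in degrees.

157° and 277°

A triad places three hues 120° apart.
37 + 120 = 157°
37 + 240 = 277°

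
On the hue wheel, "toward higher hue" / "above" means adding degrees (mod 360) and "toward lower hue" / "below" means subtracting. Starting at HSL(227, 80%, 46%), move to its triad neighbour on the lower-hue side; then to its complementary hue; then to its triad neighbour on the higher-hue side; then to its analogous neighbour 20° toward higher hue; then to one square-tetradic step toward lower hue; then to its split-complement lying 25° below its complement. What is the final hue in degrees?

132°

227 − 120 = 107°   (triadic ↓)
107 + 180 = 287°   (complement)
287 + 120 = 407 → 407 − 360 = 47°   (triadic ↑)
47 + 20 = 67°   (analog 20° ↑)
67 − 90 = -23 → -23 + 360 = 337°   (square ↓)
337 + 155 = 492 → 492 − 360 = 132°   (split-comp 25° ↓)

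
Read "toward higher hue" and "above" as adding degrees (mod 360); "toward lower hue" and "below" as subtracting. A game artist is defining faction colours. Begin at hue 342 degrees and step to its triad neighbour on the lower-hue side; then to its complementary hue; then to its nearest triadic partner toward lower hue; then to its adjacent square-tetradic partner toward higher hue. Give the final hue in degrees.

12°

−120° (triadic ↓): 342 − 120 = 222°
+180° (complement): 222 + 180 = 402 → 402 − 360 = 42°
−120° (triadic ↓): 42 − 120 = -78 → -78 + 360 = 282°
+90° (square ↑): 282 + 90 = 372 → 372 − 360 = 12°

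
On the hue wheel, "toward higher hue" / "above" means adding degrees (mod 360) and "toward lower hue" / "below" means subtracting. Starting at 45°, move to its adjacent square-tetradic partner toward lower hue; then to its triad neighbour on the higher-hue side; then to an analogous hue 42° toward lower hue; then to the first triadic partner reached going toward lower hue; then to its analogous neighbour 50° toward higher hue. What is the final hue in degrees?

45 − 90 = -45 → -45 + 360 = 315°   (square ↓)
315 + 120 = 435 → 435 − 360 = 75°   (triadic ↑)
75 − 42 = 33°   (analog 42° ↓)
33 − 120 = -87 → -87 + 360 = 273°   (triadic ↓)
273 + 50 = 323°   (analog 50° ↑)

323°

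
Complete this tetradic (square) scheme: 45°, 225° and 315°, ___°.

135°

A square tetradic scheme places four hues every 90°.
The full set through 45° is {45°, 135°, 225°, 315°}.
Given {45°, 225°, 315°}, the missing hue is 135°.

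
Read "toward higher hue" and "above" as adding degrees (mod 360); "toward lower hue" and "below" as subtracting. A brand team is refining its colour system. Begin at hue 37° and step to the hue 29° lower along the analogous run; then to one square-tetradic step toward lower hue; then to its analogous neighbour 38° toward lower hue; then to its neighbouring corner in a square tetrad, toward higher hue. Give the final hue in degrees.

330°

37 − 29 = 8°   (analog 29° ↓)
8 − 90 = -82 → -82 + 360 = 278°   (square ↓)
278 − 38 = 240°   (analog 38° ↓)
240 + 90 = 330°   (square ↑)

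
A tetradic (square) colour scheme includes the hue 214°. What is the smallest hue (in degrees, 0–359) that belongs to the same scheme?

34°

A square tetradic scheme places four hues every 90°.
The full set through 214° is {34°, 124°, 214°, 304°}.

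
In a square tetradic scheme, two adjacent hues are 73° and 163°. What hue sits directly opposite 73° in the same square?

253°

A square tetradic scheme places four hues 90° apart; opposite corners are 180° apart.
73 + 180 = 253°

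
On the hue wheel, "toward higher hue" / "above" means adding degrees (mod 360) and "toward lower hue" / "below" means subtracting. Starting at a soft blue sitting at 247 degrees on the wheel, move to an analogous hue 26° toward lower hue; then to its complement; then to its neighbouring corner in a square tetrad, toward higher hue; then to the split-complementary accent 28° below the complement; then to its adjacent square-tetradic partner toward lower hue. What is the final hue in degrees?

193°

−26° (analog 26° ↓): 247 − 26 = 221°
+180° (complement): 221 + 180 = 401 → 401 − 360 = 41°
+90° (square ↑): 41 + 90 = 131°
+152° (split-comp 28° ↓): 131 + 152 = 283°
−90° (square ↓): 283 − 90 = 193°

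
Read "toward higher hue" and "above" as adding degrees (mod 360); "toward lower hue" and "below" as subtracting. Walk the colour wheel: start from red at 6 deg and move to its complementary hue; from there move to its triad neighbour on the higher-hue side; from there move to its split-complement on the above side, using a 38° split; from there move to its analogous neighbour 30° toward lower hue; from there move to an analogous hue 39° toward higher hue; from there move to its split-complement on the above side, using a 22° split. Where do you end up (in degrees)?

6 + 180 = 186°   (complement)
186 + 120 = 306°   (triadic ↑)
306 + 218 = 524 → 524 − 360 = 164°   (split-comp 38° ↑)
164 − 30 = 134°   (analog 30° ↓)
134 + 39 = 173°   (analog 39° ↑)
173 + 202 = 375 → 375 − 360 = 15°   (split-comp 22° ↑)

15°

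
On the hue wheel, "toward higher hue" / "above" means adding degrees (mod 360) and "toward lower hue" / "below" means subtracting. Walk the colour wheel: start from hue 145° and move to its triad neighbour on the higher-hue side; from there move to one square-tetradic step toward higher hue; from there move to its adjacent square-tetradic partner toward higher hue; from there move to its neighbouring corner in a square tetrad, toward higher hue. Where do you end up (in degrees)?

145 + 120 = 265°   (triadic ↑)
265 + 90 = 355°   (square ↑)
355 + 90 = 445 → 445 − 360 = 85°   (square ↑)
85 + 90 = 175°   (square ↑)

175°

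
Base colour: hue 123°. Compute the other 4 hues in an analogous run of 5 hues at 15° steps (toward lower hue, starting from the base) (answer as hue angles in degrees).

Analogous hues sit every 15° along the wheel.
123 − 15 = 108°
123 − 30 = 93°
123 − 45 = 78°
123 − 60 = 63°

108°, 93°, 78° and 63°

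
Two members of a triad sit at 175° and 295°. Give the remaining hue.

A triad spaces three hues 120° apart.
The full set is {55°, 175°, 295°}.

55°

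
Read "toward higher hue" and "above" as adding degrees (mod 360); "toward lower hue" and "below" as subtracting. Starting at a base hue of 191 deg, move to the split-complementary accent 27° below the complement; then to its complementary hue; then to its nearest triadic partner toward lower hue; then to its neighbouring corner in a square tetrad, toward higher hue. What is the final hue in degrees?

+153° (split-comp 27° ↓): 191 + 153 = 344°
+180° (complement): 344 + 180 = 524 → 524 − 360 = 164°
−120° (triadic ↓): 164 − 120 = 44°
+90° (square ↑): 44 + 90 = 134°

134°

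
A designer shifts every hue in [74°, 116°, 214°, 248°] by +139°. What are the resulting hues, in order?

74 + 139 = 213°
116 + 139 = 255°
214 + 139 = 353°
248 + 139 = 387 → 387 − 360 = 27°

213°, 255°, 353°, 27°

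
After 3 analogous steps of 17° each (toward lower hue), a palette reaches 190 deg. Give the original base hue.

3 steps of 17° (toward lower hue) give a net shift of −51°.
Start = end − shift: 190 + 51 = 241°

241°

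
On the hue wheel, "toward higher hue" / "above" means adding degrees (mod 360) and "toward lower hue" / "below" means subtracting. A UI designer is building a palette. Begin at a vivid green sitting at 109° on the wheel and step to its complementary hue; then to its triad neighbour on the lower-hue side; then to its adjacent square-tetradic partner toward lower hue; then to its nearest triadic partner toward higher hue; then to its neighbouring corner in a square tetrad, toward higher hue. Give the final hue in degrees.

289°

109 + 180 = 289°   (complement)
289 − 120 = 169°   (triadic ↓)
169 − 90 = 79°   (square ↓)
79 + 120 = 199°   (triadic ↑)
199 + 90 = 289°   (square ↑)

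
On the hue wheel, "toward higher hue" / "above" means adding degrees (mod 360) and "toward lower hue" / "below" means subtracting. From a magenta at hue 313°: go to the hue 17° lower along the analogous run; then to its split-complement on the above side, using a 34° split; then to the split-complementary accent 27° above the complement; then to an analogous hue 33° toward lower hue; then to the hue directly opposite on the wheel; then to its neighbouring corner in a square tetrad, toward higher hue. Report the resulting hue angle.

234°

−17° (analog 17° ↓): 313 − 17 = 296°
+214° (split-comp 34° ↑): 296 + 214 = 510 → 510 − 360 = 150°
+207° (split-comp 27° ↑): 150 + 207 = 357°
−33° (analog 33° ↓): 357 − 33 = 324°
+180° (complement): 324 + 180 = 504 → 504 − 360 = 144°
+90° (square ↑): 144 + 90 = 234°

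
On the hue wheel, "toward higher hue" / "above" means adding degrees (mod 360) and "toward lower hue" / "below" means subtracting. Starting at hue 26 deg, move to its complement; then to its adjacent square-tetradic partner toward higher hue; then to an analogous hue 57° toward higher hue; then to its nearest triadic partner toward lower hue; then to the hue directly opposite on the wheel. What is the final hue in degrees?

+180° (complement): 26 + 180 = 206°
+90° (square ↑): 206 + 90 = 296°
+57° (analog 57° ↑): 296 + 57 = 353°
−120° (triadic ↓): 353 − 120 = 233°
+180° (complement): 233 + 180 = 413 → 413 − 360 = 53°

53°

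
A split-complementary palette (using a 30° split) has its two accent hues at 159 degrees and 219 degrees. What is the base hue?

9°

The accents sit 30° either side of the complement, so the complement is their short-arc midpoint on the wheel.
Short-arc midpoint of 159° and 219°: 189°.
Base is 180° from the complement: 189 − 180 = 9°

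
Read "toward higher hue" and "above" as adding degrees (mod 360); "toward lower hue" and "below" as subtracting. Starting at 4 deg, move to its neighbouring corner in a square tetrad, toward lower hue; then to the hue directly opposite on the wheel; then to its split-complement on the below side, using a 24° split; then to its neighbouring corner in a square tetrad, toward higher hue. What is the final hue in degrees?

340°

−90° (square ↓): 4 − 90 = -86 → -86 + 360 = 274°
+180° (complement): 274 + 180 = 454 → 454 − 360 = 94°
+156° (split-comp 24° ↓): 94 + 156 = 250°
+90° (square ↑): 250 + 90 = 340°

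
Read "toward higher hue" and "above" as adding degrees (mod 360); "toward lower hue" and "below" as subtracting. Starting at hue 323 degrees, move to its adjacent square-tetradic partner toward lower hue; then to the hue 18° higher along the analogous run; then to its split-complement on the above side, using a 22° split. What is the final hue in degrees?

square ↓ −90°: 323 − 90 = 233°
analog 18° ↑ +18°: 233 + 18 = 251°
split-comp 22° ↑ +202°: 251 + 202 = 453 → 453 − 360 = 93°

93°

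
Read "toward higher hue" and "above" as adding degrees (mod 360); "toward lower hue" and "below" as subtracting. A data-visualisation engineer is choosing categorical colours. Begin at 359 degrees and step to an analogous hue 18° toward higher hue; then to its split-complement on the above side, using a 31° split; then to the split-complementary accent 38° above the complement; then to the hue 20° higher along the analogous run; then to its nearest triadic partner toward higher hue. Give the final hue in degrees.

226°

359 + 18 = 377 → 377 − 360 = 17°   (analog 18° ↑)
17 + 211 = 228°   (split-comp 31° ↑)
228 + 218 = 446 → 446 − 360 = 86°   (split-comp 38° ↑)
86 + 20 = 106°   (analog 20° ↑)
106 + 120 = 226°   (triadic ↑)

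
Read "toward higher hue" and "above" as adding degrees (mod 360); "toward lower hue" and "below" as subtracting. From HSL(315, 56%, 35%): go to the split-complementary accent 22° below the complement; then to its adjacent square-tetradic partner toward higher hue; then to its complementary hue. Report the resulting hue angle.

+158° (split-comp 22° ↓): 315 + 158 = 473 → 473 − 360 = 113°
+90° (square ↑): 113 + 90 = 203°
+180° (complement): 203 + 180 = 383 → 383 − 360 = 23°

23°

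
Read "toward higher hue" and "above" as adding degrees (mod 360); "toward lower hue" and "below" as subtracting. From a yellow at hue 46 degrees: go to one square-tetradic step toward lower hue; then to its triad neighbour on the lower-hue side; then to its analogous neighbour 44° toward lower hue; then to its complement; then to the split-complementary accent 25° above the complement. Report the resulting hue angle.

square ↓ −90°: 46 − 90 = -44 → -44 + 360 = 316°
triadic ↓ −120°: 316 − 120 = 196°
analog 44° ↓ −44°: 196 − 44 = 152°
complement +180°: 152 + 180 = 332°
split-comp 25° ↑ +205°: 332 + 205 = 537 → 537 − 360 = 177°

177°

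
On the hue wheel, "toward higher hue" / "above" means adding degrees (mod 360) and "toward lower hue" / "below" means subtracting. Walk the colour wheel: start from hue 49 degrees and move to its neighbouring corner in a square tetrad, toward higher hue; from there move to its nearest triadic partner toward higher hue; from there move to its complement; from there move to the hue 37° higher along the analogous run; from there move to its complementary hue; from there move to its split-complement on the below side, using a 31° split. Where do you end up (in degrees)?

49 + 90 = 139°   (square ↑)
139 + 120 = 259°   (triadic ↑)
259 + 180 = 439 → 439 − 360 = 79°   (complement)
79 + 37 = 116°   (analog 37° ↑)
116 + 180 = 296°   (complement)
296 + 149 = 445 → 445 − 360 = 85°   (split-comp 31° ↓)

85°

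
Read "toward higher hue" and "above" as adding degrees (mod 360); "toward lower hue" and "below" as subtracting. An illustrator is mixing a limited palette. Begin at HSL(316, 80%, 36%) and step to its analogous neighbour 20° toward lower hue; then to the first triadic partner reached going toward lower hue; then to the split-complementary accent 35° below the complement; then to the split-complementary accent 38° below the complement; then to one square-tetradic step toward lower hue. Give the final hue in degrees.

13°

−20° (analog 20° ↓): 316 − 20 = 296°
−120° (triadic ↓): 296 − 120 = 176°
+145° (split-comp 35° ↓): 176 + 145 = 321°
+142° (split-comp 38° ↓): 321 + 142 = 463 → 463 − 360 = 103°
−90° (square ↓): 103 − 90 = 13°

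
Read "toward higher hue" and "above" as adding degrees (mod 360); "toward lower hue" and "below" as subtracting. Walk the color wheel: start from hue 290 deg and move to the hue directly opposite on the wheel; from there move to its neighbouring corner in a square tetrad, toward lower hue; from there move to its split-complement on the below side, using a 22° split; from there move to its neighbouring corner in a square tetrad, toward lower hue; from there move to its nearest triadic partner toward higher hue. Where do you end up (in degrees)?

208°

290 + 180 = 470 → 470 − 360 = 110°   (complement)
110 − 90 = 20°   (square ↓)
20 + 158 = 178°   (split-comp 22° ↓)
178 − 90 = 88°   (square ↓)
88 + 120 = 208°   (triadic ↑)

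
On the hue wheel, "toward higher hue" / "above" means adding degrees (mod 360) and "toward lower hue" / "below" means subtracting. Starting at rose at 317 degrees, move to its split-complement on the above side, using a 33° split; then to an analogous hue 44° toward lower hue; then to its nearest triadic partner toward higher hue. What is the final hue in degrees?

246°

split-comp 33° ↑ +213°: 317 + 213 = 530 → 530 − 360 = 170°
analog 44° ↓ −44°: 170 − 44 = 126°
triadic ↑ +120°: 126 + 120 = 246°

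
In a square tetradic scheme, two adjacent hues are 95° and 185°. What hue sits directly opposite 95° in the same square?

A square tetradic scheme places four hues 90° apart; opposite corners are 180° apart.
95 + 180 = 275°

275°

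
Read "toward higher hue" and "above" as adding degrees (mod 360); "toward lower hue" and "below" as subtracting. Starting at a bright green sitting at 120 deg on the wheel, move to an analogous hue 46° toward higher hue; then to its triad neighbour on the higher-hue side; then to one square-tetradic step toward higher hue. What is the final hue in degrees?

120 + 46 = 166°   (analog 46° ↑)
166 + 120 = 286°   (triadic ↑)
286 + 90 = 376 → 376 − 360 = 16°   (square ↑)

16°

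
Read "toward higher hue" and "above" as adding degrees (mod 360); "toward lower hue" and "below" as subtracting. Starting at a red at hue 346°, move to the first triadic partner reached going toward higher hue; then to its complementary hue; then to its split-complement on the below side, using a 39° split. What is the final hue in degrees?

67°

+120° (triadic ↑): 346 + 120 = 466 → 466 − 360 = 106°
+180° (complement): 106 + 180 = 286°
+141° (split-comp 39° ↓): 286 + 141 = 427 → 427 − 360 = 67°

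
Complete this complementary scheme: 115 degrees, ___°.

295°

The complement sits 180° across the wheel.
The full set through 115° is {115°, 295°}.
Given {115°}, the missing hue is 295°.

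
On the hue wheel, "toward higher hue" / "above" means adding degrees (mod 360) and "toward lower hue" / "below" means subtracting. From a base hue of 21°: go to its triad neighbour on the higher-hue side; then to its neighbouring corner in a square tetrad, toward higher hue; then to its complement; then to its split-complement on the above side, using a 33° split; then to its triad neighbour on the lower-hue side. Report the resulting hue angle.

+120° (triadic ↑): 21 + 120 = 141°
+90° (square ↑): 141 + 90 = 231°
+180° (complement): 231 + 180 = 411 → 411 − 360 = 51°
+213° (split-comp 33° ↑): 51 + 213 = 264°
−120° (triadic ↓): 264 − 120 = 144°

144°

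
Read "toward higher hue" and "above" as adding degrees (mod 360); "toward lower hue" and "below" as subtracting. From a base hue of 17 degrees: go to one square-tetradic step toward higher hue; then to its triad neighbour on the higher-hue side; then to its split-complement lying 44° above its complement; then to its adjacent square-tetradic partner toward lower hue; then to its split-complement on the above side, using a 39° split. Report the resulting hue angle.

220°

square ↑ +90°: 17 + 90 = 107°
triadic ↑ +120°: 107 + 120 = 227°
split-comp 44° ↑ +224°: 227 + 224 = 451 → 451 − 360 = 91°
square ↓ −90°: 91 − 90 = 1°
split-comp 39° ↑ +219°: 1 + 219 = 220°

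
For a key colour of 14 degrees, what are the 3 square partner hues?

A square tetradic scheme places four hues every 90°.
14 + 90 = 104°
14 + 180 = 194°
14 + 270 = 284°

104°, 194°, and 284°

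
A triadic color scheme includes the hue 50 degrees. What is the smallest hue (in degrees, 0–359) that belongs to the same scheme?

A triad places three hues 120° apart.
The full set through 50° is {50°, 170°, 290°}.

50°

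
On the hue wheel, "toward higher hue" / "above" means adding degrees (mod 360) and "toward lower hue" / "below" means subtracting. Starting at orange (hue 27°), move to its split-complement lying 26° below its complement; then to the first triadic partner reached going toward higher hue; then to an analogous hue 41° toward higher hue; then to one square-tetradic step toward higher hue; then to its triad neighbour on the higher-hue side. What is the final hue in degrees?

192°

+154° (split-comp 26° ↓): 27 + 154 = 181°
+120° (triadic ↑): 181 + 120 = 301°
+41° (analog 41° ↑): 301 + 41 = 342°
+90° (square ↑): 342 + 90 = 432 → 432 − 360 = 72°
+120° (triadic ↑): 72 + 120 = 192°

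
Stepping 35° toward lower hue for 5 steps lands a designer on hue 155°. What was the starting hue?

330°

5 steps of 35° (toward lower hue) give a net shift of −175°.
Start = end − shift: 155 + 175 = 330°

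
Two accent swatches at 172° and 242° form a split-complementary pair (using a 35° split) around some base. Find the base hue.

27°

The accents sit 35° either side of the complement, so the complement is their short-arc midpoint on the wheel.
Short-arc midpoint of 172° and 242°: 207°.
Base is 180° from the complement: 207 − 180 = 27°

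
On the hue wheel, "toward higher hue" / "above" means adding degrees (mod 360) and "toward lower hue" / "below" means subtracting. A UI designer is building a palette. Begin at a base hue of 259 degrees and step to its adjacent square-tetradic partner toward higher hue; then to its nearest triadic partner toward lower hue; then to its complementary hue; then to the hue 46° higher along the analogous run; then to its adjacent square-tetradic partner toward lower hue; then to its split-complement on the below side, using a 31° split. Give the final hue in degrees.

154°

259 + 90 = 349°   (square ↑)
349 − 120 = 229°   (triadic ↓)
229 + 180 = 409 → 409 − 360 = 49°   (complement)
49 + 46 = 95°   (analog 46° ↑)
95 − 90 = 5°   (square ↓)
5 + 149 = 154°   (split-comp 31° ↓)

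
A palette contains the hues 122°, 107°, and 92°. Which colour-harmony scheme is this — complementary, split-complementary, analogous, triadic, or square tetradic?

Sort the hues: 92°, 107°, 122°.
Successive gaps around the wheel: 15°, 15°, 330°.
A run of hues at equal small steps (15°) with one large closing gap is an analogous group.

analogous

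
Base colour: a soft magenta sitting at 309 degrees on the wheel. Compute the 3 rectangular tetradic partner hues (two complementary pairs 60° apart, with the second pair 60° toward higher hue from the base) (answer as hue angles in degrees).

9°, 129°, and 189°

A rectangular tetradic uses two complementary pairs 60° apart: offsets 0°, 60°, 180°, 240°.
309 + 60 = 369 → 369 − 360 = 9°
309 + 180 = 489 → 489 − 360 = 129°
309 + 240 = 549 → 549 − 360 = 189°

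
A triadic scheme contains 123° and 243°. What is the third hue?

3°

A triad spaces three hues 120° apart.
The full set is {3°, 123°, 243°}.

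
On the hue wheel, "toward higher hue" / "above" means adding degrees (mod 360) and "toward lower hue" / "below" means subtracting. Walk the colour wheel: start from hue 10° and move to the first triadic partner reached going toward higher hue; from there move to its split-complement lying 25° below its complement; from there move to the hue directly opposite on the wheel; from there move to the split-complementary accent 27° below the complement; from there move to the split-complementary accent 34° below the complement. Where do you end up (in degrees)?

triadic ↑ +120°: 10 + 120 = 130°
split-comp 25° ↓ +155°: 130 + 155 = 285°
complement +180°: 285 + 180 = 465 → 465 − 360 = 105°
split-comp 27° ↓ +153°: 105 + 153 = 258°
split-comp 34° ↓ +146°: 258 + 146 = 404 → 404 − 360 = 44°

44°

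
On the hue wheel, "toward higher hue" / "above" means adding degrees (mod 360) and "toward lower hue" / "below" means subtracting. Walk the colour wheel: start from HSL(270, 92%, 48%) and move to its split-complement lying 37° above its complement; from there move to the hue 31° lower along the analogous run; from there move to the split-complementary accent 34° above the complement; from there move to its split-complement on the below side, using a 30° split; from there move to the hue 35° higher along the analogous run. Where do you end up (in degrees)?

135°

+217° (split-comp 37° ↑): 270 + 217 = 487 → 487 − 360 = 127°
−31° (analog 31° ↓): 127 − 31 = 96°
+214° (split-comp 34° ↑): 96 + 214 = 310°
+150° (split-comp 30° ↓): 310 + 150 = 460 → 460 − 360 = 100°
+35° (analog 35° ↑): 100 + 35 = 135°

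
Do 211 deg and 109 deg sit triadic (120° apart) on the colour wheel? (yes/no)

Angular distance: |211 − 109| = 102 = 102°.
Triadic (120° apart) requires 120°.

no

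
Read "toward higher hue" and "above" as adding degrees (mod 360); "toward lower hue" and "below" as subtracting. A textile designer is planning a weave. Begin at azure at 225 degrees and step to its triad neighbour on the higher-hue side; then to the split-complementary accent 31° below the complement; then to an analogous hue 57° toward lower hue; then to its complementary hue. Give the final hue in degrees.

257°

+120° (triadic ↑): 225 + 120 = 345°
+149° (split-comp 31° ↓): 345 + 149 = 494 → 494 − 360 = 134°
−57° (analog 57° ↓): 134 − 57 = 77°
+180° (complement): 77 + 180 = 257°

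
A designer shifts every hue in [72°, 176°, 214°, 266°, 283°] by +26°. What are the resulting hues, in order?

98°, 202°, 240°, 292°, 309°

72 + 26 = 98°
176 + 26 = 202°
214 + 26 = 240°
266 + 26 = 292°
283 + 26 = 309°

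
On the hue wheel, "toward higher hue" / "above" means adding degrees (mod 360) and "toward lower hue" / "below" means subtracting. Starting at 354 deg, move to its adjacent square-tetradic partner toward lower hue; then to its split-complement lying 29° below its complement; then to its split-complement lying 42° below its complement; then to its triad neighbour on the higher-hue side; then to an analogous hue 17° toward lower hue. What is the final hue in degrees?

296°

−90° (square ↓): 354 − 90 = 264°
+151° (split-comp 29° ↓): 264 + 151 = 415 → 415 − 360 = 55°
+138° (split-comp 42° ↓): 55 + 138 = 193°
+120° (triadic ↑): 193 + 120 = 313°
−17° (analog 17° ↓): 313 − 17 = 296°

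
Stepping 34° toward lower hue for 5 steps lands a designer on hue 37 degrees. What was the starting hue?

5 steps of 34° (toward lower hue) give a net shift of −170°.
Start = end − shift: 37 + 170 = 207°

207°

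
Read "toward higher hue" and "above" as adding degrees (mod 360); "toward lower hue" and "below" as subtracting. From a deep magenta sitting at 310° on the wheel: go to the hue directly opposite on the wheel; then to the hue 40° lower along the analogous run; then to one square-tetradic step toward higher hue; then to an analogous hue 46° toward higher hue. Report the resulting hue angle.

+180° (complement): 310 + 180 = 490 → 490 − 360 = 130°
−40° (analog 40° ↓): 130 − 40 = 90°
+90° (square ↑): 90 + 90 = 180°
+46° (analog 46° ↑): 180 + 46 = 226°

226°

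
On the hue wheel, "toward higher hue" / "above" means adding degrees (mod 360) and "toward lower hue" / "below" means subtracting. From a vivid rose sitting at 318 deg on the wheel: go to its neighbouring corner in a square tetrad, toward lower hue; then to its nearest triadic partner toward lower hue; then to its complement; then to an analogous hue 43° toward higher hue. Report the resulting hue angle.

square ↓ −90°: 318 − 90 = 228°
triadic ↓ −120°: 228 − 120 = 108°
complement +180°: 108 + 180 = 288°
analog 43° ↑ +43°: 288 + 43 = 331°

331°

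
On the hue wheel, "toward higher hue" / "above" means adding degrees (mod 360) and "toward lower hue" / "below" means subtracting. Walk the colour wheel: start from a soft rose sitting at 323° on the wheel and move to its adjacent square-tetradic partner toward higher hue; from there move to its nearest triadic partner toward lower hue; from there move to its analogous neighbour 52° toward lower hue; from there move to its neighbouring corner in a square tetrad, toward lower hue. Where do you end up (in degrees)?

+90° (square ↑): 323 + 90 = 413 → 413 − 360 = 53°
−120° (triadic ↓): 53 − 120 = -67 → -67 + 360 = 293°
−52° (analog 52° ↓): 293 − 52 = 241°
−90° (square ↓): 241 − 90 = 151°

151°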